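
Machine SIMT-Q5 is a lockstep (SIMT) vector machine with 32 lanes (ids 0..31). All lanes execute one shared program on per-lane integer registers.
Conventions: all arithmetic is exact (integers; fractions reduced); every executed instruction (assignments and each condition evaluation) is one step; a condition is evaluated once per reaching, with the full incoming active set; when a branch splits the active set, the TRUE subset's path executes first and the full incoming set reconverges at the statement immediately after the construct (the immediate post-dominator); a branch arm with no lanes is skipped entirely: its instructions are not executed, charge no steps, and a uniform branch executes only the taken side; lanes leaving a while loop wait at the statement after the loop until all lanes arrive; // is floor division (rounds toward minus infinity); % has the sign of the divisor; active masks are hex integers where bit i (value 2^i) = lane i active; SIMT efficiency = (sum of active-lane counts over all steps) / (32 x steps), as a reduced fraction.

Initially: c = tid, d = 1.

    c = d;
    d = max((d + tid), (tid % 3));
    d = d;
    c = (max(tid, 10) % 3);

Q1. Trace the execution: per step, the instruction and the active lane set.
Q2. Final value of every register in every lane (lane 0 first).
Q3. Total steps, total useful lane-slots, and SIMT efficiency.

step 0: c <- d                       0xffffffff
step 1: d <- max((d + tid), (tid % 3)) 0xffffffff
step 2: d <- d                       0xffffffff
step 3: c <- (max(tid, 10) % 3)      0xffffffff

Answer: 4 steps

c: 1,1,1,1,1,1,1,1,1,1,1,2,0,1,2,0,1,2,0,1,2,0,1,2,0,1,2,0,1,2,0,1
d: 1,2,3,4,5,6,7,8,9,10,11,12,13,14,15,16,17,18,19,20,21,22,23,24,25,26,27,28,29,30,31,32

steps = 4; useful = 128; efficiency = 128/128 = 1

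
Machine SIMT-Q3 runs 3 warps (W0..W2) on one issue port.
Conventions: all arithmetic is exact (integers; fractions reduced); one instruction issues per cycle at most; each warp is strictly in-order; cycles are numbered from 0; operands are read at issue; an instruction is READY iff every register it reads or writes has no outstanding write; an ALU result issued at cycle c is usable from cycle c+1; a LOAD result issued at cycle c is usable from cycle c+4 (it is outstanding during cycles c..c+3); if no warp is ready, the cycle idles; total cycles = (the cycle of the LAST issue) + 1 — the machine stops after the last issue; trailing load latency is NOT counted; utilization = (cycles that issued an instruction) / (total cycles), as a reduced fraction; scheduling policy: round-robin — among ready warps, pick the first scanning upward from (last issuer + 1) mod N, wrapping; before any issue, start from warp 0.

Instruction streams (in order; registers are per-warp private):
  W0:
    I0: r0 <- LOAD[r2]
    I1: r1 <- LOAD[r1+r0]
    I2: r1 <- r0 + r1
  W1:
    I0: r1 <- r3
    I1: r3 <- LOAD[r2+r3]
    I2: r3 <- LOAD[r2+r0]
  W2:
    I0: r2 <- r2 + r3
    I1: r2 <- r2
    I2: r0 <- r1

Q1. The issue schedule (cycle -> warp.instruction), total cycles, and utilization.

cycle 0: W0.I0
cycle 1: W1.I0
cycle 2: W2.I0
cycle 3: W1.I1
cycle 4: W2.I1
cycle 5: W0.I1
cycle 6: W2.I2
cycle 7: W1.I2
cycle 8: idle
cycle 9: W0.I2

Answer: 10 cycles, utilization 9/10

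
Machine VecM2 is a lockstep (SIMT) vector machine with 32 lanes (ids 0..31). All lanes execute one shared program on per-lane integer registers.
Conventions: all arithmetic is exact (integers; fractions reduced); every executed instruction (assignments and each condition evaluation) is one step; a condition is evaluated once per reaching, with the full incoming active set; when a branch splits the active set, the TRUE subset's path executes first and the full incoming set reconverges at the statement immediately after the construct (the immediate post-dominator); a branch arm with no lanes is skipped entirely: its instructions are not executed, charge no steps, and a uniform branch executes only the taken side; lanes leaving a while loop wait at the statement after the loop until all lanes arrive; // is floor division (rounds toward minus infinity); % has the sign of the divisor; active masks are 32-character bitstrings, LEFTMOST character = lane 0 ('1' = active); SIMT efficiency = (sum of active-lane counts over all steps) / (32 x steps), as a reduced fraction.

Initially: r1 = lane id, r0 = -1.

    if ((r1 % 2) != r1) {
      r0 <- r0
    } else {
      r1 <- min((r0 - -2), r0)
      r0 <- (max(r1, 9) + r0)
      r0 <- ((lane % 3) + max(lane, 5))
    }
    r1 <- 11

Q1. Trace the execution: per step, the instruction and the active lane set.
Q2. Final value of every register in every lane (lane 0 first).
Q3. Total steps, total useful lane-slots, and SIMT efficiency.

step 0: eval ((r1 % 2) != r1)        11111111111111111111111111111111
step 1: r0 <- r0                     00111111111111111111111111111111
step 2: r1 <- min((r0 - -2), r0)     11000000000000000000000000000000
step 3: r0 <- (max(r1, 9) + r0)      11000000000000000000000000000000
step 4: r0 <- ((lane % 3) + max(lane, 5)) 11000000000000000000000000000000
step 5: r1 <- 11                     11111111111111111111111111111111

Answer: 6 steps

r1: 11,11,11,11,11,11,11,11,11,11,11,11,11,11,11,11,11,11,11,11,11,11,11,11,11,11,11,11,11,11,11,11
r0: 5,6,-1,-1,-1,-1,-1,-1,-1,-1,-1,-1,-1,-1,-1,-1,-1,-1,-1,-1,-1,-1,-1,-1,-1,-1,-1,-1,-1,-1,-1,-1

steps = 6; useful = 100; efficiency = 100/192 = 25/48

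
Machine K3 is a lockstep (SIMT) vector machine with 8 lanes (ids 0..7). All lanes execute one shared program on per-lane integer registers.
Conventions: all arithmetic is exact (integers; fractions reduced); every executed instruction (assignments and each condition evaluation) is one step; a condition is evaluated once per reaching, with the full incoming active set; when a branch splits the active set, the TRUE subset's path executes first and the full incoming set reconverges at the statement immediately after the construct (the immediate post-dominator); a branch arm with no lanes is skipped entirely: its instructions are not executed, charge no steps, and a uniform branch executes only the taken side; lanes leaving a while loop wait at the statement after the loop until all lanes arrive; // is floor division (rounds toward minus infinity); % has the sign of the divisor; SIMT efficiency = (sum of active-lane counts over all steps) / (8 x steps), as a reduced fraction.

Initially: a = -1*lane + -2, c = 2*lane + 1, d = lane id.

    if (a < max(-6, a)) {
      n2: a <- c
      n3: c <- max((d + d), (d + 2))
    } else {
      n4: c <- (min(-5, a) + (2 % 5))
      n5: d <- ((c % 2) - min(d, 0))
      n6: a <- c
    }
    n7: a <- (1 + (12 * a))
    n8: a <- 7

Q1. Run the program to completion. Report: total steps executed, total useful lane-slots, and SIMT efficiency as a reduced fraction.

Answer: 8 steps, 45 useful, 45/64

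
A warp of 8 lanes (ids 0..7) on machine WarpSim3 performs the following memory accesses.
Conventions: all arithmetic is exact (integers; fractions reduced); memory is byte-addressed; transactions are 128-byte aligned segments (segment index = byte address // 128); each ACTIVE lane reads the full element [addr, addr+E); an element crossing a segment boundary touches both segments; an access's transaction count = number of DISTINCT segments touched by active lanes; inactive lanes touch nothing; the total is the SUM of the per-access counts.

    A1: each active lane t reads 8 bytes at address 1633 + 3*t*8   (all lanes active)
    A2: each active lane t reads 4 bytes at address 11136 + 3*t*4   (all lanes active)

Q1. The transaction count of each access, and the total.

A1: 3 transactions
A2: 1 transaction

Answer: 3,1; total 4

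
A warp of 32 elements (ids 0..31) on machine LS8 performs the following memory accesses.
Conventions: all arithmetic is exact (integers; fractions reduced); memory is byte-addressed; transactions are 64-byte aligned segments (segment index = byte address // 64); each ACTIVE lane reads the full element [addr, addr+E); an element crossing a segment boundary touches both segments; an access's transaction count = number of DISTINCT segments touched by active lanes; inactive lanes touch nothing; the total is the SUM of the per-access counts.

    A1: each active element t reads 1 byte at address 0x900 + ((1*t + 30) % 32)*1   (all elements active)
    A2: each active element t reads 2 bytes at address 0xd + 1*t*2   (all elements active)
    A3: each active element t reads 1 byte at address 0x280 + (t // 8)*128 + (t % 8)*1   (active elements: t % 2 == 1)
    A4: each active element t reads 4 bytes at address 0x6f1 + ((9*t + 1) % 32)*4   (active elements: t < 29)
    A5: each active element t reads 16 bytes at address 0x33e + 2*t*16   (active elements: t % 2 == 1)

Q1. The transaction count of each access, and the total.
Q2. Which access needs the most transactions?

A1: 1 transaction
A2: 2 transactions
A3: 4 transactions
A4: 3 transactions
A5: 16 transactions

Answer: 1,2,4,3,16; total 26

Answer: A5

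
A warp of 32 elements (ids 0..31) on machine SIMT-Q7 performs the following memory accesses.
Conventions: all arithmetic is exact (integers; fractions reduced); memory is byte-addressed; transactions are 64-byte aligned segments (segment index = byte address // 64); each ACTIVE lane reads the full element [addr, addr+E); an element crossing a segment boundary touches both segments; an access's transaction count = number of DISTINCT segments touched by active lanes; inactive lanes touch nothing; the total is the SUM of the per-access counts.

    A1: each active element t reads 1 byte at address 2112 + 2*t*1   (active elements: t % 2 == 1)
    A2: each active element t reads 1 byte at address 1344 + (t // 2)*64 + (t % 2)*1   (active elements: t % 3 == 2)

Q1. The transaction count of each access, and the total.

A1: 1 transaction
A2: 10 transactions

Answer: 1,10; total 11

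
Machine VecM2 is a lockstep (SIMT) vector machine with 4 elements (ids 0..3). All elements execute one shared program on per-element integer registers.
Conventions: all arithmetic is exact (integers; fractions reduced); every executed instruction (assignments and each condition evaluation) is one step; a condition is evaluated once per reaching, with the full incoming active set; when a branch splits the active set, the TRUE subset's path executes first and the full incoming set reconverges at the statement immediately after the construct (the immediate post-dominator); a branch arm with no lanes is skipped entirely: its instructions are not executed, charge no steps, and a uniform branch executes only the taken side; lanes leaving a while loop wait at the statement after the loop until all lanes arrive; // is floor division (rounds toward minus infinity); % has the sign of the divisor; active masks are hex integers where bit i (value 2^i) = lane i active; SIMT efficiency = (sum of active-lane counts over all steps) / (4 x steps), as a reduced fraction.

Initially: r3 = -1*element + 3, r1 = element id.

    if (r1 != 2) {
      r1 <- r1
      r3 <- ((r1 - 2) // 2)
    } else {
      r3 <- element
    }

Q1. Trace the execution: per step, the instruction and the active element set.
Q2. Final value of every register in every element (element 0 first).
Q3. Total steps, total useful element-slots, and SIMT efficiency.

step 0: eval (r1 != 2)               0xf
step 1: r1 <- r1                     0xb
step 2: r3 <- ((r1 - 2) // 2)        0xb
step 3: r3 <- element                0x4

Answer: 4 steps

r3: -1,-1,2,0
r1: 0,1,2,3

steps = 4; useful = 11; efficiency = 11/16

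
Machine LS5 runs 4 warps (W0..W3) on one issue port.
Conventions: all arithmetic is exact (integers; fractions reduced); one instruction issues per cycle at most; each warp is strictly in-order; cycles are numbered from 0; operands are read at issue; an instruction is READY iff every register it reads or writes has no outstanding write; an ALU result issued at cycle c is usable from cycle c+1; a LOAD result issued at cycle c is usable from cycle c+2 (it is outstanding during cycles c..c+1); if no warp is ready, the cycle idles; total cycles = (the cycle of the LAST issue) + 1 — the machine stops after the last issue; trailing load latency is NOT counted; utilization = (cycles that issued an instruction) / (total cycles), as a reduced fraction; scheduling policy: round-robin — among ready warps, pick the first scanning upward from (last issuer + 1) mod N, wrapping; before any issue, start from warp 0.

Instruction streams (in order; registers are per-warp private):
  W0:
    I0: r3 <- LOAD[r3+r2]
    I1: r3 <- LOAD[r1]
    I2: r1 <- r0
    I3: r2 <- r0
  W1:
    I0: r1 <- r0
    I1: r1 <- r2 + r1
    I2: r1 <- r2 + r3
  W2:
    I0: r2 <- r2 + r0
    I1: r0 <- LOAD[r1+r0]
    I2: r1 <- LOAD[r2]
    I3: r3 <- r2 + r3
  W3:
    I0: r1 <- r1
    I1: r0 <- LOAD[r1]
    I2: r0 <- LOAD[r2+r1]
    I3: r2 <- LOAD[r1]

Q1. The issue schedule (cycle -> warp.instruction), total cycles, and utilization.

cycle 0: W0.I0
cycle 1: W1.I0
cycle 2: W2.I0
cycle 3: W3.I0
cycle 4: W0.I1
cycle 5: W1.I1
cycle 6: W2.I1
cycle 7: W3.I1
cycle 8: W0.I2
cycle 9: W1.I2
cycle 10: W2.I2
cycle 11: W3.I2
cycle 12: W0.I3
cycle 13: W2.I3
cycle 14: W3.I3

Answer: 15 cycles, utilization 1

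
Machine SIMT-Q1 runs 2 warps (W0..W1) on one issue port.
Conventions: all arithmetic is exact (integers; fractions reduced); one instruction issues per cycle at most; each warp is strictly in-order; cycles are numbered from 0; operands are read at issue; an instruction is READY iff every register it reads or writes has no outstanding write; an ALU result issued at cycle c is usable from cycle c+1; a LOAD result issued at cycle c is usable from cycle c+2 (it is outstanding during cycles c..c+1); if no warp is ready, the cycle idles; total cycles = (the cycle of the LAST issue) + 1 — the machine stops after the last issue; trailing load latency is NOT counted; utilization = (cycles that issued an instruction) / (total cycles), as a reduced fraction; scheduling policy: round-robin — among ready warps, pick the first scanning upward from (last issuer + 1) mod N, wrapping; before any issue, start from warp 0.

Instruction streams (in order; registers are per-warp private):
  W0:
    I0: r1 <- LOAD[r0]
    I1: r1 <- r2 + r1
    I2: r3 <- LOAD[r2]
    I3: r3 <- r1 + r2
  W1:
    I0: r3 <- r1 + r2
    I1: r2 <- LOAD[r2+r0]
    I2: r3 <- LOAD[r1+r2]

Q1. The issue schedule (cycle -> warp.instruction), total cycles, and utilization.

cycle 0: W0.I0
cycle 1: W1.I0
cycle 2: W0.I1
cycle 3: W1.I1
cycle 4: W0.I2
cycle 5: W1.I2
cycle 6: W0.I3

Answer: 7 cycles, utilization 1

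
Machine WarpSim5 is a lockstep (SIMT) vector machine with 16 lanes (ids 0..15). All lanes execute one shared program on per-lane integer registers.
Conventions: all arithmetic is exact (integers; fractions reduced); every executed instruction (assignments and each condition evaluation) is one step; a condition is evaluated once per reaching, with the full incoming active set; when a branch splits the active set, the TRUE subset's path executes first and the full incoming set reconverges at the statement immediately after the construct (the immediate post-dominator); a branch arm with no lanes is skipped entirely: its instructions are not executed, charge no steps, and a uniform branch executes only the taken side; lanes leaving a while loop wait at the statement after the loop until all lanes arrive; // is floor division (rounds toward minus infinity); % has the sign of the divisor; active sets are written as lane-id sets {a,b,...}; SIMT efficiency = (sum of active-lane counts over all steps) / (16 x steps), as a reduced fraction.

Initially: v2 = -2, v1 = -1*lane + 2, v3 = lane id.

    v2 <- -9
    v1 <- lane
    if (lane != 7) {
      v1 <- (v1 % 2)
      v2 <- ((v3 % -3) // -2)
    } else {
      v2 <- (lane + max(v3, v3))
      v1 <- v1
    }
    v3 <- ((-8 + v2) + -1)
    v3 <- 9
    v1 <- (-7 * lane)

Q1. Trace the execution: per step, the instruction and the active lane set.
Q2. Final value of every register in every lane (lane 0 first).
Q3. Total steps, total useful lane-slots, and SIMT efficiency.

step 0: v2 <- -9                     {0,1,2,3,4,5,6,7,8,9,10,11,12,13,14,15}
step 1: v1 <- lane                   {0,1,2,3,4,5,6,7,8,9,10,11,12,13,14,15}
step 2: eval (lane != 7)             {0,1,2,3,4,5,6,7,8,9,10,11,12,13,14,15}
step 3: v1 <- (v1 % 2)               {0,1,2,3,4,5,6,8,9,10,11,12,13,14,15}
step 4: v2 <- ((v3 % -3) // -2)      {0,1,2,3,4,5,6,8,9,10,11,12,13,14,15}
step 5: v2 <- (lane + max(v3, v3))   {7}
step 6: v1 <- v1                     {7}
step 7: v3 <- ((-8 + v2) + -1)       {0,1,2,3,4,5,6,7,8,9,10,11,12,13,14,15}
step 8: v3 <- 9                      {0,1,2,3,4,5,6,7,8,9,10,11,12,13,14,15}
step 9: v1 <- (-7 * lane)            {0,1,2,3,4,5,6,7,8,9,10,11,12,13,14,15}

Answer: 10 steps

v2: 0,1,0,0,1,0,0,14,0,0,1,0,0,1,0,0
v1: 0,-7,-14,-21,-28,-35,-42,-49,-56,-63,-70,-77,-84,-91,-98,-105
v3: 9,9,9,9,9,9,9,9,9,9,9,9,9,9,9,9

steps = 10; useful = 128; efficiency = 128/160 = 4/5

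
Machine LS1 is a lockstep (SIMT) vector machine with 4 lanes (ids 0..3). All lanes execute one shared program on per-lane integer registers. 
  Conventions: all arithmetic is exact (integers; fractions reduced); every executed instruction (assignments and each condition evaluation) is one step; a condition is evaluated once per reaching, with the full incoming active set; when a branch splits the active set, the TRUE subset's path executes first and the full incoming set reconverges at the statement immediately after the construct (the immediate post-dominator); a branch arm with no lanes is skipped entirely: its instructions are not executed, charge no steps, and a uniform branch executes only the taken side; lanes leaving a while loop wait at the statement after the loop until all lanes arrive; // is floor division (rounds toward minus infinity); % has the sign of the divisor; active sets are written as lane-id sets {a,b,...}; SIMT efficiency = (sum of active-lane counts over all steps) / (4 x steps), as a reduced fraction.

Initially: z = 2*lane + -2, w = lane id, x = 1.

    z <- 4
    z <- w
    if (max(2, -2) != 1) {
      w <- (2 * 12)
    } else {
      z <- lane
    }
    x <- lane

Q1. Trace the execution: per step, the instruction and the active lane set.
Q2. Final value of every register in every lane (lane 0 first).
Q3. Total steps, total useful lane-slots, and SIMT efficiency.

step 0: z <- 4                       {0,1,2,3}
step 1: z <- w                       {0,1,2,3}
step 2: eval (max(2, -2) != 1)       {0,1,2,3}
step 3: w <- (2 * 12)                {0,1,2,3}
step 4: x <- lane                    {0,1,2,3}

Answer: 5 steps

z: 0,1,2,3
w: 24,24,24,24
x: 0,1,2,3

steps = 5; useful = 20; efficiency = 20/20 = 1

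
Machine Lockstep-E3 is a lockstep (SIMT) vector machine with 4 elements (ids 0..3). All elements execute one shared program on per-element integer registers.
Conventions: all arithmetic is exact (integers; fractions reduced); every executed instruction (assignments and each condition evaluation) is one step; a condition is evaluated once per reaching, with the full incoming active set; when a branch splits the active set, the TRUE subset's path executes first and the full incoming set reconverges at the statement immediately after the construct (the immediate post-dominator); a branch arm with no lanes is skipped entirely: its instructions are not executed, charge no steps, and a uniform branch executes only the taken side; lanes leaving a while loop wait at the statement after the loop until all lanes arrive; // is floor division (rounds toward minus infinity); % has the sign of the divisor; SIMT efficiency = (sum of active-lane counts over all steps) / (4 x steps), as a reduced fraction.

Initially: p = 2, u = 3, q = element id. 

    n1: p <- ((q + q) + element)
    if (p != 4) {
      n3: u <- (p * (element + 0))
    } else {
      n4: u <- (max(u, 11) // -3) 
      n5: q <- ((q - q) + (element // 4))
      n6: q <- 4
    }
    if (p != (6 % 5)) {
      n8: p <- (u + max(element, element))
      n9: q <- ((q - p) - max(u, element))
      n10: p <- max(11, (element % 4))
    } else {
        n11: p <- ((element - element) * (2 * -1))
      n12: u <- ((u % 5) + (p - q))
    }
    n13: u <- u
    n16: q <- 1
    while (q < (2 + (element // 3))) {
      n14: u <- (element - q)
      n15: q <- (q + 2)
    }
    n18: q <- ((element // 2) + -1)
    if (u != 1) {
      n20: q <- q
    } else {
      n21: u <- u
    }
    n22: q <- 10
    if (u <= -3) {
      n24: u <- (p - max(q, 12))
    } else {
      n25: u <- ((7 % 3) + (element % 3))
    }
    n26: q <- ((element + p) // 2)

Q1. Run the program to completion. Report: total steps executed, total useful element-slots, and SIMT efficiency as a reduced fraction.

Answer: 21 steps, 80 useful, 20/21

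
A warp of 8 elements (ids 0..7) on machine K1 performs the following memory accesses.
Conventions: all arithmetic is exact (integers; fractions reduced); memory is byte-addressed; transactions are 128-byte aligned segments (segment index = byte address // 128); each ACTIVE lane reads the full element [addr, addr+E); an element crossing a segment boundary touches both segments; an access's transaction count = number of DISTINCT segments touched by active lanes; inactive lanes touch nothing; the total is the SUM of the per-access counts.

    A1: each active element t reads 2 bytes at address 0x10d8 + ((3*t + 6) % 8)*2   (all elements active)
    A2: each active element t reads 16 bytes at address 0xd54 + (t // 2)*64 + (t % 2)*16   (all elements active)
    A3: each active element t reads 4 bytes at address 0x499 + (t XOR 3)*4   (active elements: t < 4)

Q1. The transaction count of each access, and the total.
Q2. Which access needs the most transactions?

A1: 1 transaction
A2: 3 transactions
A3: 1 transaction

Answer: 1,3,1; total 5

Answer: A2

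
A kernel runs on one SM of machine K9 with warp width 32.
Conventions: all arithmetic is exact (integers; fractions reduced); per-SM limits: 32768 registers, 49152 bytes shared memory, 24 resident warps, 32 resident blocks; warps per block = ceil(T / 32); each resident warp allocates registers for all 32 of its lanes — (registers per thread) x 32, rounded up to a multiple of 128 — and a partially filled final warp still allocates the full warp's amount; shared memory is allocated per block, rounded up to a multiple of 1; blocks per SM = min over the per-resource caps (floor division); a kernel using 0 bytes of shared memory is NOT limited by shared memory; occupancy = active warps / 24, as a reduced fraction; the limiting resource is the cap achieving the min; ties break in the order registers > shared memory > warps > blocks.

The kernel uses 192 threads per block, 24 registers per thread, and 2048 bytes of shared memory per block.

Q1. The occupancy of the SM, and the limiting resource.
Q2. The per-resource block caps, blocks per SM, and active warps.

Answer: occupancy 1, limited by warps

registers: 7 blocks
shared memory: 24 blocks
warps: 4 blocks
blocks: 32 blocks

Answer: 4 blocks, 24 active warps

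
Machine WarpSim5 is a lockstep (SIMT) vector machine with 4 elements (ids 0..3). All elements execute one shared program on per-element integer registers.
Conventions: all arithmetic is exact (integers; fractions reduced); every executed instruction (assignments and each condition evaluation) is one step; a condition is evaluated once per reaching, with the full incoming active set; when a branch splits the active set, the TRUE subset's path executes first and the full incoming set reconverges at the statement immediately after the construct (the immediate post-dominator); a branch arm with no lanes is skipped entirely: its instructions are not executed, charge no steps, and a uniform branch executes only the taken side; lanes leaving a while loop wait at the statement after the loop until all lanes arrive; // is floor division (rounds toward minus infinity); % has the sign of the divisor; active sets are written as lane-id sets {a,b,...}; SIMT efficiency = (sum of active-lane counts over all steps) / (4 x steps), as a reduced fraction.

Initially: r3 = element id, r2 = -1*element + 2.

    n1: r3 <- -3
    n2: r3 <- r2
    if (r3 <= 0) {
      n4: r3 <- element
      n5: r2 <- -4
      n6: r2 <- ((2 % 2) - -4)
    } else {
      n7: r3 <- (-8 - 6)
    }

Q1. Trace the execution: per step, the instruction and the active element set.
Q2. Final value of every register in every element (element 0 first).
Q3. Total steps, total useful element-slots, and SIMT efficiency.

step 0: r3 <- -3                     {0,1,2,3}
step 1: r3 <- r2                     {0,1,2,3}
step 2: eval (r3 <= 0)               {0,1,2,3}
step 3: r3 <- element                {2,3}
step 4: r2 <- -4                     {2,3}
step 5: r2 <- ((2 % 2) - -4)         {2,3}
step 6: r3 <- (-8 - 6)               {0,1}

Answer: 7 steps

r3: -14,-14,2,3
r2: 2,1,4,4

steps = 7; useful = 20; efficiency = 20/28 = 5/7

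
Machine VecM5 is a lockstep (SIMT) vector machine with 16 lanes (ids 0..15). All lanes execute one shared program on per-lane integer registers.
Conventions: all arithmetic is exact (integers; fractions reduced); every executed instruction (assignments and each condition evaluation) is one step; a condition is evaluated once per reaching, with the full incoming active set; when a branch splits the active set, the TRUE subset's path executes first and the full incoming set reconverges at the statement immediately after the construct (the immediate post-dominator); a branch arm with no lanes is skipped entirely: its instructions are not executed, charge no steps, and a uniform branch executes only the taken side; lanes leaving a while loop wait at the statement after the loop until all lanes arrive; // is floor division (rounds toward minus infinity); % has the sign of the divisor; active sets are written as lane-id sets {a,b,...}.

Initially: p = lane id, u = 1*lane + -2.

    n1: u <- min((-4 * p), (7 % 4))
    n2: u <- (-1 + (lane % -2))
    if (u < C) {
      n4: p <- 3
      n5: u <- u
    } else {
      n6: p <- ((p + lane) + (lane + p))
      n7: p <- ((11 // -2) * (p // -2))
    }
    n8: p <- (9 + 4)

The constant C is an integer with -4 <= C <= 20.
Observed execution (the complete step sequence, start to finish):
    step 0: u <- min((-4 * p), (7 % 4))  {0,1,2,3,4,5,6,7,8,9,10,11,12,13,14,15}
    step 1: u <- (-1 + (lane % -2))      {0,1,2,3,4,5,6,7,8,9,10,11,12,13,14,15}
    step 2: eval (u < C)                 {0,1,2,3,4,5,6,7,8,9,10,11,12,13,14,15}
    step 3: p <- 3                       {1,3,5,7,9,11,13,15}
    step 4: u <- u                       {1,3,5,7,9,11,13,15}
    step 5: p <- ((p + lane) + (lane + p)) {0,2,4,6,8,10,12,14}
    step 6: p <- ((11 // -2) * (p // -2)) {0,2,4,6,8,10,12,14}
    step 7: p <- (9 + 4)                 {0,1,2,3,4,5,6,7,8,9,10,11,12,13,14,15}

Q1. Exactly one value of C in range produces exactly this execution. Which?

Answer: C = -1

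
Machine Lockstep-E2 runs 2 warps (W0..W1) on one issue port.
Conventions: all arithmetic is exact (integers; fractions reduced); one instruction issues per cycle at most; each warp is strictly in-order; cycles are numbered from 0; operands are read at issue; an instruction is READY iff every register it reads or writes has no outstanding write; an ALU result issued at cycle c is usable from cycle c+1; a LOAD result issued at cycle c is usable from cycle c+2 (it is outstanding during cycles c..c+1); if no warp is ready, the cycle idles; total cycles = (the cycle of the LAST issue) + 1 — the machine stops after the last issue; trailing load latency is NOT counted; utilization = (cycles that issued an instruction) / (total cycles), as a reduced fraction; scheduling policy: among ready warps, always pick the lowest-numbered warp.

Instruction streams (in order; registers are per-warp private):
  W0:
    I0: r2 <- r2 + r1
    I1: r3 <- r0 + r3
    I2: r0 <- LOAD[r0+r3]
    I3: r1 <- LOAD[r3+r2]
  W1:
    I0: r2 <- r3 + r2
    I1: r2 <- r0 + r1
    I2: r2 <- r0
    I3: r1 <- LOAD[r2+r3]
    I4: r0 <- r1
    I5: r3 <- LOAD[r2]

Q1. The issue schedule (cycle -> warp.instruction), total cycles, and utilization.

cycle 0: W0.I0
cycle 1: W0.I1
cycle 2: W0.I2
cycle 3: W0.I3
cycle 4: W1.I0
cycle 5: W1.I1
cycle 6: W1.I2
cycle 7: W1.I3
cycle 8: idle
cycle 9: W1.I4
cycle 10: W1.I5

Answer: 11 cycles, utilization 10/11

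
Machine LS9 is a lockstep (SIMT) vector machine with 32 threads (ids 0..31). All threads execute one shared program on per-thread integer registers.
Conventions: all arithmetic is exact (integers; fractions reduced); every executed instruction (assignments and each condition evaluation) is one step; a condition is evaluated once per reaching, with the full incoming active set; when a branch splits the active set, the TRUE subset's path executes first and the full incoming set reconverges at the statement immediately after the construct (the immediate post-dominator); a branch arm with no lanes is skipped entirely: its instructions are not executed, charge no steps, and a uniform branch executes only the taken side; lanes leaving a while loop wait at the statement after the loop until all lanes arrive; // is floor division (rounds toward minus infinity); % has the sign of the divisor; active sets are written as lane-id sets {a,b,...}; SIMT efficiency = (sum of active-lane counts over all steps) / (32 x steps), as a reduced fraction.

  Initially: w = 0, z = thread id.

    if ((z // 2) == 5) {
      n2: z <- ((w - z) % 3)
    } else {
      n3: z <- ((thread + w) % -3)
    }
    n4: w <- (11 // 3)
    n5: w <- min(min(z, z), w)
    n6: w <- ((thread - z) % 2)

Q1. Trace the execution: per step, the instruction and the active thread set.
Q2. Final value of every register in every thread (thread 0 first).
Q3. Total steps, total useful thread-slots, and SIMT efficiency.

step 0: eval ((z // 2) == 5)         {0,1,2,3,4,5,6,7,8,9,10,11,12,13,14,15,16,17,18,19,20,21,22,23,24,25,26,27,28,29,30,31}
step 1: z <- ((w - z) % 3)           {10,11}
step 2: z <- ((thread + w) % -3)     {0,1,2,3,4,5,6,7,8,9,12,13,14,15,16,17,18,19,20,21,22,23,24,25,26,27,28,29,30,31}
step 3: w <- (11 // 3)               {0,1,2,3,4,5,6,7,8,9,10,11,12,13,14,15,16,17,18,19,20,21,22,23,24,25,26,27,28,29,30,31}
step 4: w <- min(min(z, z), w)       {0,1,2,3,4,5,6,7,8,9,10,11,12,13,14,15,16,17,18,19,20,21,22,23,24,25,26,27,28,29,30,31}
step 5: w <- ((thread - z) % 2)      {0,1,2,3,4,5,6,7,8,9,10,11,12,13,14,15,16,17,18,19,20,21,22,23,24,25,26,27,28,29,30,31}

Answer: 6 steps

w: 0,1,1,1,0,0,0,1,1,1,0,0,0,1,1,1,0,0,0,1,1,1,0,0,0,1,1,1,0,0,0,1
z: 0,-2,-1,0,-2,-1,0,-2,-1,0,2,1,0,-2,-1,0,-2,-1,0,-2,-1,0,-2,-1,0,-2,-1,0,-2,-1,0,-2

steps = 6; useful = 160; efficiency = 160/192 = 5/6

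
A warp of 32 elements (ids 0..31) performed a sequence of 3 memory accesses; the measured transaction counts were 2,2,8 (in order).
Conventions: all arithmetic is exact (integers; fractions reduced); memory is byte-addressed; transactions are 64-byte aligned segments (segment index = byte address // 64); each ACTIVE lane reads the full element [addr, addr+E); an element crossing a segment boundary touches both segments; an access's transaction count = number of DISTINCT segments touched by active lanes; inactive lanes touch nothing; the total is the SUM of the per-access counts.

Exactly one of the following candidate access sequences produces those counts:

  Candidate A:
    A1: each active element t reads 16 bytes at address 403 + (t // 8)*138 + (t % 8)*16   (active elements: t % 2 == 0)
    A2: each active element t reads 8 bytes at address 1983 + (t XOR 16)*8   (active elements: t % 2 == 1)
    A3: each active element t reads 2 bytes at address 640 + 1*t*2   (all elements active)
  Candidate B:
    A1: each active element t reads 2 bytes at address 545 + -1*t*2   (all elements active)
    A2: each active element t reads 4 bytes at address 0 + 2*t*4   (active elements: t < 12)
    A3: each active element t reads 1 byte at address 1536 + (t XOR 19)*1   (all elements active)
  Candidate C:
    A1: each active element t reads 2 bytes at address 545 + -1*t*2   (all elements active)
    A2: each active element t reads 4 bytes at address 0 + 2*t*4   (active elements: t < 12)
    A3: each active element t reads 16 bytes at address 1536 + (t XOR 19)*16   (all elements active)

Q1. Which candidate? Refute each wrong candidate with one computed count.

A: A1 gives 9 transactions, not 2
B: A3 gives 1 transaction, not 8
C: all counts match (2,2,8)

Answer: C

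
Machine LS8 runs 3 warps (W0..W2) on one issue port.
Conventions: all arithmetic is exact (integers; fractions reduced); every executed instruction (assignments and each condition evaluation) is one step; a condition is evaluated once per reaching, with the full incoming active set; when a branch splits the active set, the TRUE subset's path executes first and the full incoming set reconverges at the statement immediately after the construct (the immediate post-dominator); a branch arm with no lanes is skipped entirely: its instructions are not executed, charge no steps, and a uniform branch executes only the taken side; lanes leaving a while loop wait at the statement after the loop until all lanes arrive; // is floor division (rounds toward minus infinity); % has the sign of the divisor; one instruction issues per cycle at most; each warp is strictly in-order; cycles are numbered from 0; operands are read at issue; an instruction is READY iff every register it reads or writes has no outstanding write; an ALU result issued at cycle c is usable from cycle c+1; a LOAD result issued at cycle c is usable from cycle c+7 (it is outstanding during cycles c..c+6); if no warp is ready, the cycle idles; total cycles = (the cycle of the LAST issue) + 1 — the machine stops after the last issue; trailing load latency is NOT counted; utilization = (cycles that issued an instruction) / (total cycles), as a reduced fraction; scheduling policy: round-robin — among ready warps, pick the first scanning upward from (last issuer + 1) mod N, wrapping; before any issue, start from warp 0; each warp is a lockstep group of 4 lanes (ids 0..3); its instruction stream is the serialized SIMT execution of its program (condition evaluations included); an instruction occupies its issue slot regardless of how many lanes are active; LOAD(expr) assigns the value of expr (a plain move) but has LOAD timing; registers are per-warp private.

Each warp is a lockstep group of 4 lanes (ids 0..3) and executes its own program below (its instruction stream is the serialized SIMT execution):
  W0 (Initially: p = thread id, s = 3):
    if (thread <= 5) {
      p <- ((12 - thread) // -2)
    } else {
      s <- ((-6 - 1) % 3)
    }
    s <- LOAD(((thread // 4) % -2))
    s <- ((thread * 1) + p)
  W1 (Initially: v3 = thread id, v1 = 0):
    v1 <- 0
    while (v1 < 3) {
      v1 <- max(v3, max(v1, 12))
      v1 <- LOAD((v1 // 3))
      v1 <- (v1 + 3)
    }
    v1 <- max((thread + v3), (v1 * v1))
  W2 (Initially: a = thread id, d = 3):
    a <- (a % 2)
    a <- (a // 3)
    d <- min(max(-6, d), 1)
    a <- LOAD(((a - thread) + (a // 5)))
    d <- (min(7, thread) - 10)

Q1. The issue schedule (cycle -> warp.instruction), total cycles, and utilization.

cycle 0: W0.I0
cycle 1: W1.I0
cycle 2: W2.I0
cycle 3: W0.I1
cycle 4: W1.I1
cycle 5: W2.I1
cycle 6: W0.I2
cycle 7: W1.I2
cycle 8: W2.I2
cycle 9: W1.I3
cycle 10: W2.I3
cycle 11: W2.I4
cycle 12: idle
cycle 13: W0.I3
cycle 14: idle
cycle 15: idle
cycle 16: W1.I4
cycle 17: W1.I5
cycle 18: W1.I6

Answer: 19 cycles, utilization 16/19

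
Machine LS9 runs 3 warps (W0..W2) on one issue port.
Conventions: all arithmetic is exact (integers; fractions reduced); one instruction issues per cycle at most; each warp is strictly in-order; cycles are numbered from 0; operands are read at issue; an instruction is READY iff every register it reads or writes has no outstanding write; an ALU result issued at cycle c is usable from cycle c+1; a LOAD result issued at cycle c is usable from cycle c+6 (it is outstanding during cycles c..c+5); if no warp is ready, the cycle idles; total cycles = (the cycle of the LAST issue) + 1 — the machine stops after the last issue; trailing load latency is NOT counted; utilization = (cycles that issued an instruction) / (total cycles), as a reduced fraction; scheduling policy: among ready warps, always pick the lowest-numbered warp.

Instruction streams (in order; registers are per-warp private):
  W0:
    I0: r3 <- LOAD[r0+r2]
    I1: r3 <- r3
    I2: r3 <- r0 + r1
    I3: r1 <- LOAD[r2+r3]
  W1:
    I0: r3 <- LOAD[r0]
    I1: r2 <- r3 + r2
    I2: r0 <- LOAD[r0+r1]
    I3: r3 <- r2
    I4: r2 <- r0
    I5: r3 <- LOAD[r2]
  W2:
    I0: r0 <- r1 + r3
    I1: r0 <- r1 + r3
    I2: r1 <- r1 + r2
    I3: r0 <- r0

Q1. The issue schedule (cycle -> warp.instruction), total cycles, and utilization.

cycle 0: W0.I0
cycle 1: W1.I0
cycle 2: W2.I0
cycle 3: W2.I1
cycle 4: W2.I2
cycle 5: W2.I3
cycle 6: W0.I1
cycle 7: W0.I2
cycle 8: W0.I3
cycle 9: W1.I1
cycle 10: W1.I2
cycle 11: W1.I3
cycle 12: idle
cycle 13: idle
cycle 14: idle
cycle 15: idle
cycle 16: W1.I4
cycle 17: W1.I5

Answer: 18 cycles, utilization 7/9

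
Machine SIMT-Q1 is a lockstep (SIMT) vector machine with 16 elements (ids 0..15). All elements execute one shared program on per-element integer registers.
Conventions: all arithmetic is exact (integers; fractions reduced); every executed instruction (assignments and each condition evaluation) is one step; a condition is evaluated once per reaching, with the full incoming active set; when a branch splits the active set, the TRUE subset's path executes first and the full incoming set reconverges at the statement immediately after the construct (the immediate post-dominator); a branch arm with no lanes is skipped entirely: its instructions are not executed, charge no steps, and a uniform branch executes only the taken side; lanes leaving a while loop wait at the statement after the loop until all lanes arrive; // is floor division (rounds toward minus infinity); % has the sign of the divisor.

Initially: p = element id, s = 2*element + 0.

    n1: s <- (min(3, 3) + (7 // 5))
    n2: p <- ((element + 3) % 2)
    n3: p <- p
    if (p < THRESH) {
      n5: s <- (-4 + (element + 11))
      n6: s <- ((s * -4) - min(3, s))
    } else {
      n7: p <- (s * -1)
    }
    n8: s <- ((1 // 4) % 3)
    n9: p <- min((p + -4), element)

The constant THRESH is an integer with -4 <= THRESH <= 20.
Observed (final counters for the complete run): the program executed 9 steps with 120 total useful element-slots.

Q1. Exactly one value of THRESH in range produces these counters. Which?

Answer: THRESH = 1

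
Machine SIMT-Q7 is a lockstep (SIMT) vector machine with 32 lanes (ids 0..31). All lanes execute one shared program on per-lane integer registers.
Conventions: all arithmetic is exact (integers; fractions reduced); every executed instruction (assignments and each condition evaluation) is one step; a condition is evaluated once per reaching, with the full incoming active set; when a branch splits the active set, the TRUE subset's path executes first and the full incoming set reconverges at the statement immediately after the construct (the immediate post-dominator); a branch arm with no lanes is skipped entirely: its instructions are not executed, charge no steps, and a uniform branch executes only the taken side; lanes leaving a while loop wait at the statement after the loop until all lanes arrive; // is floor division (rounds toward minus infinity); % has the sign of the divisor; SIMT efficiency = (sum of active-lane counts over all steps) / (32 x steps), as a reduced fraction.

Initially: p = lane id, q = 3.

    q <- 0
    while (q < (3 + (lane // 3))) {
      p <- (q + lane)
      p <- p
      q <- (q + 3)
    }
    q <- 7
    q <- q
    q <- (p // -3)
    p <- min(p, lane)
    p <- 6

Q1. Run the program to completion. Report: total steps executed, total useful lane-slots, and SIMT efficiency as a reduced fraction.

Answer: 27 steps, 600 useful, 25/36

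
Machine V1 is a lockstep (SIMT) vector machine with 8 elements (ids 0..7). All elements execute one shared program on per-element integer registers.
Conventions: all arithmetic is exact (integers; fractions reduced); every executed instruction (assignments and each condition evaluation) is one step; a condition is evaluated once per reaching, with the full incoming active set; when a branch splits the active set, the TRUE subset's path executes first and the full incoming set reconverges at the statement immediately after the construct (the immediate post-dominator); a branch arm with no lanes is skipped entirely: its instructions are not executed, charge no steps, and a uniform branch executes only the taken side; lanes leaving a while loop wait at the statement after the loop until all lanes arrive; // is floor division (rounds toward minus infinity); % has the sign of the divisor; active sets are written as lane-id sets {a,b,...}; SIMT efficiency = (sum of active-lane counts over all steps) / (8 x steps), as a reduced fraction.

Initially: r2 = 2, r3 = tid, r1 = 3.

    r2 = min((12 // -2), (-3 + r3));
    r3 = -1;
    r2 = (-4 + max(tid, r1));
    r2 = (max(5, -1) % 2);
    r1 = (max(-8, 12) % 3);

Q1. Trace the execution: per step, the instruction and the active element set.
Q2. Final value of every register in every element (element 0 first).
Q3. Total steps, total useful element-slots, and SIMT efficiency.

step 0: r2 <- min((12 // -2), (-3 + r3)) {0,1,2,3,4,5,6,7}
step 1: r3 <- -1                     {0,1,2,3,4,5,6,7}
step 2: r2 <- (-4 + max(tid, r1))    {0,1,2,3,4,5,6,7}
step 3: r2 <- (max(5, -1) % 2)       {0,1,2,3,4,5,6,7}
step 4: r1 <- (max(-8, 12) % 3)      {0,1,2,3,4,5,6,7}

Answer: 5 steps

r2: 1,1,1,1,1,1,1,1
r3: -1,-1,-1,-1,-1,-1,-1,-1
r1: 0,0,0,0,0,0,0,0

steps = 5; useful = 40; efficiency = 40/40 = 1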